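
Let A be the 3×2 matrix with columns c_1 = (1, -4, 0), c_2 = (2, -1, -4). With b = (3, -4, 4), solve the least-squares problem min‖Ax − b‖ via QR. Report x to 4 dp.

x = (1.3551, -0.6729)

c_1 = (1, -4, 0); ‖c_1‖ = 4.1231, so q_1 = (0.2425, -0.9701, 0.0000).
q_1·c_2 = 0.2425·2 + (-0.9701)·(-1) + 0.0000·(-4) = 1.4552.
u_2 = c_2 − 1.4552·q_1 = (1.6471, 0.4118, -4.0000).
‖u_2‖ = 4.3454, so q_2 = (0.3790, 0.0948, -0.9205).
Qᵀb = (4.6082, -2.9240).
Back-substitute: x_2 = -2.9240/4.3454 = -0.6729.
x_1 = (4.6082 − 1.4552·(-0.6729))/4.1231 = 1.3551.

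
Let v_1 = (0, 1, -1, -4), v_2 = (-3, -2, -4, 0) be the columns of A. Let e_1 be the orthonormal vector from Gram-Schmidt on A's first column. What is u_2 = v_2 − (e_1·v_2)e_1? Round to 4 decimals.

u_2 = (-3.0000, -2.1111, -3.8889, 0.4444)

v_1 = (0, 1, -1, -4); ‖v_1‖ = 4.2426, so e_1 = (0.0000, 0.2357, -0.2357, -0.9428).
e_1·v_2 = 0.0000·(-3) + 0.2357·(-2) + (-0.2357)·(-4) + (-0.9428)·0 = 0.4714.
u_2 = v_2 − 0.4714·e_1 = (-3.0000, -2.1111, -3.8889, 0.4444).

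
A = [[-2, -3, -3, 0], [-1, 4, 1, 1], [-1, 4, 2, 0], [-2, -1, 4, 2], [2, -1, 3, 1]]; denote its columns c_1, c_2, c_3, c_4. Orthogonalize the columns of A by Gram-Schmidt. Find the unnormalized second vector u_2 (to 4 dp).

u_2 = (-3.2857, 3.8571, 3.8571, -1.2857, -0.7143)

c_1 = (-2, -1, -1, -2, 2); ‖c_1‖ = 3.7417, so q_1 = (-0.5345, -0.2673, -0.2673, -0.5345, 0.5345).
q_1·c_2 = (-0.5345)·(-3) + (-0.2673)·4 + (-0.2673)·4 + (-0.5345)·(-1) + 0.5345·(-1) = -0.5345.
u_2 = c_2 + 0.5345·q_1 = (-3.2857, 3.8571, 3.8571, -1.2857, -0.7143).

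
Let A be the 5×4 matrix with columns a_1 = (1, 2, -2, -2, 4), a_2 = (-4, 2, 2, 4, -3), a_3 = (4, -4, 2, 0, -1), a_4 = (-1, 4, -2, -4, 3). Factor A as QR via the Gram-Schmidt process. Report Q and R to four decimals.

Q = [[0.1857, -0.5877, 0.5544, 0.0691], [0.3714, 0.6771, 0.0770, 0.4286], [-0.3714, 0.0639, 0.5579, 0.5947], [-0.3714, 0.4344, 0.5012, -0.6292], [0.7428, 0.0575, 0.3525, -0.2488]], R = [[5.3852, -4.4567, -2.2283, 5.7566], [0.0000, 5.3980, -4.9891, 1.6034], [0.0000, 0.0000, 2.6727, -2.3096], [0.0000, 0.0000, 0.0000, 2.2264]]

a_1 = (1, 2, -2, -2, 4); ‖a_1‖ = 5.3852, so q_1 = (0.1857, 0.3714, -0.3714, -0.3714, 0.7428).
q_1·a_2 = 0.1857·(-4) + 0.3714·2 + (-0.3714)·2 + (-0.3714)·4 + 0.7428·(-3) = -4.4567.
u_2 = a_2 + 4.4567·q_1 = (-3.1724, 3.6552, 0.3448, 2.3448, 0.3103).
‖u_2‖ = 5.3980, so q_2 = (-0.5877, 0.6771, 0.0639, 0.4344, 0.0575).
q_1·a_3 = 0.1857·4 + 0.3714·(-4) + (-0.3714)·2 + (-0.3714)·0 + 0.7428·(-1) = -2.2283; q_2·a_3 = (-0.5877)·4 + 0.6771·(-4) + 0.0639·2 + 0.4344·0 + 0.0575·(-1) = -4.9891.
u_3 = a_3 + 2.2283·q_1 + 4.9891·q_2 = (1.4817, 0.2059, 1.4911, 1.3396, 0.9420).
‖u_3‖ = 2.6727, so q_3 = (0.5544, 0.0770, 0.5579, 0.5012, 0.3525).
q_1·a_4 = 0.1857·(-1) + 0.3714·4 + (-0.3714)·(-2) + (-0.3714)·(-4) + 0.7428·3 = 5.7566; q_2·a_4 = (-0.5877)·(-1) + 0.6771·4 + 0.0639·(-2) + 0.4344·(-4) + 0.0575·3 = 1.6034; q_3·a_4 = 0.5544·(-1) + 0.0770·4 + 0.5579·(-2) + 0.5012·(-4) + 0.3525·3 = -2.3096.
u_4 = a_4 − 5.7566·q_1 − 1.6034·q_2 + 2.3096·q_3 = (0.1537, 0.9543, 1.3241, -1.4009, -0.5540).
‖u_4‖ = 2.2264, so q_4 = (0.0691, 0.4286, 0.5947, -0.6292, -0.2488).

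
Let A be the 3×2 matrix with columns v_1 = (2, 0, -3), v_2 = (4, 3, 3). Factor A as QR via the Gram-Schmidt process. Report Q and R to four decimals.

Q = [[0.5547, 0.7132], [0.0000, 0.5151], [-0.8321, 0.4755]], R = [[3.6056, -0.2774], [0.0000, 5.8244]]

e_1 = v_1/‖v_1‖ = (2, 0, -3)/3.6056 = (0.5547, 0.0000, -0.8321).
r_{12} = e_1·v_2 = -0.2774.
u_2 = v_2 + 0.2774·e_1 = (4.1538, 3.0000, 2.7692).
‖u_2‖ = 5.8244, so e_2 = (0.7132, 0.5151, 0.4755).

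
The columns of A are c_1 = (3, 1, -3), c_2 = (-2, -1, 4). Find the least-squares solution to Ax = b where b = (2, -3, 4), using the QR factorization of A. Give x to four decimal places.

c_1 = (3, 1, -3); ‖c_1‖ = 4.3589, so e_1 = (0.6882, 0.2294, -0.6882).
e_1·c_2 = 0.6882·(-2) + 0.2294·(-1) + (-0.6882)·4 = -4.3589.
u_2 = c_2 + 4.3589·e_1 = (1.0000, 0.0000, 1.0000).
‖u_2‖ = 1.4142, so e_2 = (0.7071, 0.0000, 0.7071).
Qᵀb = (-2.0647, 4.2426).
Back-substitute: x_2 = 4.2426/1.4142 = 3.0000.
x_1 = (-2.0647 + 4.3589·3.0000)/4.3589 = 2.5263.

x = (2.5263, 3.0000)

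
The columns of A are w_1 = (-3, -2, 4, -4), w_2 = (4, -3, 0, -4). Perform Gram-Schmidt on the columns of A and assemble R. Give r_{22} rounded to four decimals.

r_{22} = 6.2272

w_1 = (-3, -2, 4, -4); ‖w_1‖ = 6.7082, so e_1 = (-0.4472, -0.2981, 0.5963, -0.5963).
e_1·w_2 = (-0.4472)·4 + (-0.2981)·(-3) + 0.5963·0 + (-0.5963)·(-4) = 1.4907.
u_2 = w_2 − 1.4907·e_1 = (4.6667, -2.5556, -0.8889, -3.1111).
r_{22} = ‖u_2‖ = 6.2272.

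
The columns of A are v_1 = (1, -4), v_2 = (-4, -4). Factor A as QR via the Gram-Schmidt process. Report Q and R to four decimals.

v_1 = (1, -4); ‖v_1‖ = 4.1231, so e_1 = (0.2425, -0.9701).
e_1·v_2 = 0.2425·(-4) + (-0.9701)·(-4) = 2.9104.
u_2 = v_2 − 2.9104·e_1 = (-4.7059, -1.1765).
‖u_2‖ = 4.8507, so e_2 = (-0.9701, -0.2425).

Q = [[0.2425, -0.9701], [-0.9701, -0.2425]], R = [[4.1231, 2.9104], [0.0000, 4.8507]]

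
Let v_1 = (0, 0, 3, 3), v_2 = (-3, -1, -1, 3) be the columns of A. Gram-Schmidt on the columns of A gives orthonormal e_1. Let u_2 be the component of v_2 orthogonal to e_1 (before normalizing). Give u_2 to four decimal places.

u_2 = (-3.0000, -1.0000, -2.0000, 2.0000)

v_1 = (0, 0, 3, 3); ‖v_1‖ = 4.2426, so e_1 = (0.0000, 0.0000, 0.7071, 0.7071).
e_1·v_2 = 0.0000·(-3) + 0.0000·(-1) + 0.7071·(-1) + 0.7071·3 = 1.4142.
u_2 = v_2 − 1.4142·e_1 = (-3.0000, -1.0000, -2.0000, 2.0000).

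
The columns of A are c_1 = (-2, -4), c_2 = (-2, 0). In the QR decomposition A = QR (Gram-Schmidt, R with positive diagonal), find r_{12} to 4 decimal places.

c_1 = (-2, -4); ‖c_1‖ = 4.4721, so q_1 = (-0.4472, -0.8944).
r_{12} = q_1·c_2 = 0.8944.

r_{12} = 0.8944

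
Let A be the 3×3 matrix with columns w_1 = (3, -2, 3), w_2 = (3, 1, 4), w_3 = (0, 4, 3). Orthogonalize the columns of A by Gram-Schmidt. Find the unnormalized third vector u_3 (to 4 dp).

w_1 = (3, -2, 3); ‖w_1‖ = 4.6904, so e_1 = (0.6396, -0.4264, 0.6396).
e_1·w_2 = 0.6396·3 + (-0.4264)·1 + 0.6396·4 = 4.0508.
u_2 = w_2 − 4.0508·e_1 = (0.4091, 2.7273, 1.4091).
‖u_2‖ = 3.0969, so e_2 = (0.1321, 0.8806, 0.4550).
e_1·w_3 = 0.6396·0 + (-0.4264)·4 + 0.6396·3 = 0.2132; e_2·w_3 = 0.1321·0 + 0.8806·4 + 0.4550·3 = 4.8876.
u_3 = w_3 − 0.2132·e_1 − 4.8876·e_2 = (-0.7820, -0.2133, 0.6398).

u_3 = (-0.7820, -0.2133, 0.6398)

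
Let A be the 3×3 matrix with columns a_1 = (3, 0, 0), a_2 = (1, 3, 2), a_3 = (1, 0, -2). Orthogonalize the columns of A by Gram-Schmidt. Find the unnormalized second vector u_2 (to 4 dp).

a_1 = (3, 0, 0); ‖a_1‖ = 3.0000, so e_1 = (1.0000, 0.0000, 0.0000).
e_1·a_2 = 1.0000·1 + 0.0000·3 + 0.0000·2 = 1.0000.
u_2 = a_2 − 1.0000·e_1 = (0.0000, 3.0000, 2.0000).

u_2 = (0.0000, 3.0000, 2.0000)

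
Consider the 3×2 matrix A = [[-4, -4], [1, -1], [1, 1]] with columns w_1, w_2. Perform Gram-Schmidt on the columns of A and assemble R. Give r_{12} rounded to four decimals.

w_1 = (-4, 1, 1); ‖w_1‖ = 4.2426, so e_1 = (-0.9428, 0.2357, 0.2357).
r_{12} = e_1·w_2 = 3.7712.

r_{12} = 3.7712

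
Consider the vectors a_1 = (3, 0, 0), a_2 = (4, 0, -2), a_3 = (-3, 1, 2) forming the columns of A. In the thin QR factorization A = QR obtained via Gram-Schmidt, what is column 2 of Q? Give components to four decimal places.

q_2 = (0.0000, 0.0000, -1.0000)

q_1 = a_1/‖a_1‖ = (3, 0, 0)/3.0000 = (1.0000, 0.0000, 0.0000).
r_{12} = q_1·a_2 = 4.0000.
u_2 = a_2 − 4.0000·q_1 = (0.0000, 0.0000, -2.0000).
‖u_2‖ = 2.0000, so q_2 = (0.0000, 0.0000, -1.0000).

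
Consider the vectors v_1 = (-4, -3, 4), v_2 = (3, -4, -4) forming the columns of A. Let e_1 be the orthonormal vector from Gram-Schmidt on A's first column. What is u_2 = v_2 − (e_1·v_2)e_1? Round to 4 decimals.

e_1 = v_1/‖v_1‖ = (-4, -3, 4)/6.4031 = (-0.6247, -0.4685, 0.6247).
r_{12} = e_1·v_2 = -2.4988.
u_2 = v_2 + 2.4988·e_1 = (1.4390, -5.1707, -2.4390).

u_2 = (1.4390, -5.1707, -2.4390)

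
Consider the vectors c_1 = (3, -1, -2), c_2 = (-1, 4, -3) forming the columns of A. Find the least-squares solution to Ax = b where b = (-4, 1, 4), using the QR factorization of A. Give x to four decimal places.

e_1 = c_1/‖c_1‖ = (3, -1, -2)/3.7417 = (0.8018, -0.2673, -0.5345).
r_{12} = e_1·c_2 = -0.2673.
u_2 = c_2 + 0.2673·e_1 = (-0.7857, 3.9286, -3.1429).
‖u_2‖ = 5.0920, so e_2 = (-0.1543, 0.7715, -0.6172).
Qᵀb = (-5.6125, -1.0801).
Back-substitute: x_2 = -1.0801/5.0920 = -0.2121.
x_1 = (-5.6125 + 0.2673·(-0.2121))/3.7417 = -1.5152.

x = (-1.5152, -0.2121)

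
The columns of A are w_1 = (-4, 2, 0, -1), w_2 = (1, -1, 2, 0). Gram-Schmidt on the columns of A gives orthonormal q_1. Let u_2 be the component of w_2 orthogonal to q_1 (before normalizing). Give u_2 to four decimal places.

w_1 = (-4, 2, 0, -1); ‖w_1‖ = 4.5826, so q_1 = (-0.8729, 0.4364, 0.0000, -0.2182).
q_1·w_2 = (-0.8729)·1 + 0.4364·(-1) + 0.0000·2 + (-0.2182)·0 = -1.3093.
u_2 = w_2 + 1.3093·q_1 = (-0.1429, -0.4286, 2.0000, -0.2857).

u_2 = (-0.1429, -0.4286, 2.0000, -0.2857)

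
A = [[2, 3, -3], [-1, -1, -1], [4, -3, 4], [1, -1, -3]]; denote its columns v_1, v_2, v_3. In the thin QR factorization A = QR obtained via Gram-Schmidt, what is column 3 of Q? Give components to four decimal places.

v_1 = (2, -1, 4, 1); ‖v_1‖ = 4.6904, so e_1 = (0.4264, -0.2132, 0.8528, 0.2132).
e_1·v_2 = 0.4264·3 + (-0.2132)·(-1) + 0.8528·(-3) + 0.2132·(-1) = -1.2792.
u_2 = v_2 + 1.2792·e_1 = (3.5455, -1.2727, -1.9091, -0.7273).
‖u_2‖ = 4.2853, so e_2 = (0.8274, -0.2970, -0.4455, -0.1697).
e_1·v_3 = 0.4264·(-3) + (-0.2132)·(-1) + 0.8528·4 + 0.2132·(-3) = 1.7056; e_2·v_3 = 0.8274·(-3) + (-0.2970)·(-1) + (-0.4455)·4 + (-0.1697)·(-3) = -3.4579.
u_3 = v_3 − 1.7056·e_1 + 3.4579·e_2 = (-0.8663, -1.6634, 1.0050, -3.9505).
‖u_3‖ = 4.4871, so e_3 = (-0.1931, -0.3707, 0.2240, -0.8804).

e_3 = (-0.1931, -0.3707, 0.2240, -0.8804)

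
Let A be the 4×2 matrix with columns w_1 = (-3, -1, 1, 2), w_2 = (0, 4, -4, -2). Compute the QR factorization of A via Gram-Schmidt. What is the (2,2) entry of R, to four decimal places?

w_1 = (-3, -1, 1, 2); ‖w_1‖ = 3.8730, so e_1 = (-0.7746, -0.2582, 0.2582, 0.5164).
e_1·w_2 = (-0.7746)·0 + (-0.2582)·4 + 0.2582·(-4) + 0.5164·(-2) = -3.0984.
u_2 = w_2 + 3.0984·e_1 = (-2.4000, 3.2000, -3.2000, -0.4000).
r_{22} = ‖u_2‖ = 5.1381.

r_{22} = 5.1381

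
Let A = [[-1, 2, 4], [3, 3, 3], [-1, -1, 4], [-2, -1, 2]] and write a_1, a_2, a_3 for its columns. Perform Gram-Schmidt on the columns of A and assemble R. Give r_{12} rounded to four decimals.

a_1 = (-1, 3, -1, -2); ‖a_1‖ = 3.8730, so e_1 = (-0.2582, 0.7746, -0.2582, -0.5164).
r_{12} = e_1·a_2 = 2.5820.

r_{12} = 2.5820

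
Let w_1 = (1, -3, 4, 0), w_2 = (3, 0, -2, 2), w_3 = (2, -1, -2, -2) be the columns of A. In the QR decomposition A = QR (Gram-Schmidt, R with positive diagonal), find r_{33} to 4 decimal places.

r_{33} = 3.2894

w_1 = (1, -3, 4, 0); ‖w_1‖ = 5.0990, so e_1 = (0.1961, -0.5883, 0.7845, 0.0000).
e_1·w_2 = 0.1961·3 + (-0.5883)·0 + 0.7845·(-2) + 0.0000·2 = -0.9806.
u_2 = w_2 + 0.9806·e_1 = (3.1923, -0.5769, -1.2308, 2.0000).
‖u_2‖ = 4.0048, so e_2 = (0.7971, -0.1441, -0.3073, 0.4994).
e_1·w_3 = 0.1961·2 + (-0.5883)·(-1) + 0.7845·(-2) + 0.0000·(-2) = -0.5883; e_2·w_3 = 0.7971·2 + (-0.1441)·(-1) + (-0.3073)·(-2) + 0.4994·(-2) = 1.3541.
u_3 = w_3 + 0.5883·e_1 − 1.3541·e_2 = (1.0360, -1.1511, -1.1223, -2.6763).
r_{33} = ‖u_3‖ = 3.2894.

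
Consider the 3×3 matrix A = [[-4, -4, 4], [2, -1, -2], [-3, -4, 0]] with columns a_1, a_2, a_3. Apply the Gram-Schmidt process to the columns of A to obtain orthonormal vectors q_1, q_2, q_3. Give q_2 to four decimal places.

q_2 = (-0.1329, -0.8973, -0.4210)

q_1 = a_1/‖a_1‖ = (-4, 2, -3)/5.3852 = (-0.7428, 0.3714, -0.5571).
r_{12} = q_1·a_2 = 4.8281.
u_2 = a_2 − 4.8281·q_1 = (-0.4138, -2.7931, -1.3103).
‖u_2‖ = 3.1128, so q_2 = (-0.1329, -0.8973, -0.4210).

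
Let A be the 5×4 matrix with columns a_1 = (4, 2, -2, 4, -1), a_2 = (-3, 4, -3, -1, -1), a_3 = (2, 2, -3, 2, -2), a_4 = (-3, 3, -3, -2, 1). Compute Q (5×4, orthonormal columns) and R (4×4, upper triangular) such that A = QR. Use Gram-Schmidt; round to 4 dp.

Q = [[0.6247, -0.4839, 0.1461, 0.2447], [0.3123, 0.6750, -0.4715, -0.1655], [-0.3123, -0.5083, -0.4461, -0.5979], [0.6247, -0.1505, -0.3038, -0.2891], [-0.1562, -0.1708, -0.6819, 0.6868]], R = [[6.4031, -0.1562, 4.3729, -1.4056], [0.0000, 5.9980, 1.9478, 5.1318], [0.0000, 0.0000, 1.4436, -0.5884], [0.0000, 0.0000, 0.0000, 1.8283]]

q_1 = a_1/‖a_1‖ = (4, 2, -2, 4, -1)/6.4031 = (0.6247, 0.3123, -0.3123, 0.6247, -0.1562).
r_{12} = q_1·a_2 = -0.1562.
u_2 = a_2 + 0.1562·q_1 = (-2.9024, 4.0488, -3.0488, -0.9024, -1.0244).
‖u_2‖ = 5.9980, so q_2 = (-0.4839, 0.6750, -0.5083, -0.1505, -0.1708).
r_{13} = q_1·a_3 = 4.3729; r_{23} = q_2·a_3 = 1.9478.
u_3 = a_3 − 4.3729·q_1 − 1.9478·q_2 = (0.2108, -0.6807, -0.6441, -0.4386, -0.9844).
‖u_3‖ = 1.4436, so q_3 = (0.1461, -0.4715, -0.4461, -0.3038, -0.6819).
r_{14} = q_1·a_4 = -1.4056; r_{24} = q_2·a_4 = 5.1318; r_{34} = q_3·a_4 = -0.5884.
u_4 = a_4 + 1.4056·q_1 − 5.1318·q_2 + 0.5884·q_3 = (0.4473, -0.3025, -1.0930, -0.5286, 1.2557).
‖u_4‖ = 1.8283, so q_4 = (0.2447, -0.1655, -0.5979, -0.2891, 0.6868).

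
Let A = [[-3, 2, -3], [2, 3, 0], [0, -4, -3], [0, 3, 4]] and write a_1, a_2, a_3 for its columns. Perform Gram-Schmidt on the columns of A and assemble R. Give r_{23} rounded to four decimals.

a_1 = (-3, 2, 0, 0); ‖a_1‖ = 3.6056, so q_1 = (-0.8321, 0.5547, 0.0000, 0.0000).
q_1·a_2 = (-0.8321)·2 + 0.5547·3 + 0.0000·(-4) + 0.0000·3 = 0.0000.
u_2 = a_2 + 0.0000·q_1 = (2.0000, 3.0000, -4.0000, 3.0000).
‖u_2‖ = 6.1644, so q_2 = (0.3244, 0.4867, -0.6489, 0.4867).
r_{23} = q_2·a_3 = 2.9200.

r_{23} = 2.9200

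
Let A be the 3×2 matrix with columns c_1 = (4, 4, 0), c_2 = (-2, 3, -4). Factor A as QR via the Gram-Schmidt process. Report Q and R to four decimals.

Q = [[0.7071, -0.4683], [0.7071, 0.4683], [0.0000, -0.7493]], R = [[5.6569, 0.7071], [0.0000, 5.3385]]

c_1 = (4, 4, 0); ‖c_1‖ = 5.6569, so q_1 = (0.7071, 0.7071, 0.0000).
q_1·c_2 = 0.7071·(-2) + 0.7071·3 + 0.0000·(-4) = 0.7071.
u_2 = c_2 − 0.7071·q_1 = (-2.5000, 2.5000, -4.0000).
‖u_2‖ = 5.3385, so q_2 = (-0.4683, 0.4683, -0.7493).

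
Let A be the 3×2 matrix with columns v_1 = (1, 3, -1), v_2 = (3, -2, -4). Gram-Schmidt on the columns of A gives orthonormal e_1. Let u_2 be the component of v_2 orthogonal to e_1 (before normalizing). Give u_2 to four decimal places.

u_2 = (2.9091, -2.2727, -3.9091)

v_1 = (1, 3, -1); ‖v_1‖ = 3.3166, so e_1 = (0.3015, 0.9045, -0.3015).
e_1·v_2 = 0.3015·3 + 0.9045·(-2) + (-0.3015)·(-4) = 0.3015.
u_2 = v_2 − 0.3015·e_1 = (2.9091, -2.2727, -3.9091).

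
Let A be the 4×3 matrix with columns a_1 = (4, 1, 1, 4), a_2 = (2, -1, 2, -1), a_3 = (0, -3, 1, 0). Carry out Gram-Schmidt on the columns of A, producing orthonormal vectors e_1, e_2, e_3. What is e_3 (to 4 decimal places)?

e_3 = (-0.2182, -0.8729, 0.0000, 0.4364)

e_1 = a_1/‖a_1‖ = (4, 1, 1, 4)/5.8310 = (0.6860, 0.1715, 0.1715, 0.6860).
r_{12} = e_1·a_2 = 0.8575.
u_2 = a_2 − 0.8575·e_1 = (1.4118, -1.1471, 1.8529, -1.5882).
‖u_2‖ = 3.0438, so e_2 = (0.4638, -0.3769, 0.6088, -0.5218).
r_{13} = e_1·a_3 = -0.3430; r_{23} = e_2·a_3 = 1.7393.
u_3 = a_3 + 0.3430·e_1 − 1.7393·e_2 = (-0.5714, -2.2857, 0.0000, 1.1429).
‖u_3‖ = 2.6186, so e_3 = (-0.2182, -0.8729, 0.0000, 0.4364).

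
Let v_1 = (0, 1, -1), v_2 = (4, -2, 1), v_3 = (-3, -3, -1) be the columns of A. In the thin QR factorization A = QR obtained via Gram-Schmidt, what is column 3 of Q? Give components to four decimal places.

v_1 = (0, 1, -1); ‖v_1‖ = 1.4142, so e_1 = (0.0000, 0.7071, -0.7071).
e_1·v_2 = 0.0000·4 + 0.7071·(-2) + (-0.7071)·1 = -2.1213.
u_2 = v_2 + 2.1213·e_1 = (4.0000, -0.5000, -0.5000).
‖u_2‖ = 4.0620, so e_2 = (0.9847, -0.1231, -0.1231).
e_1·v_3 = 0.0000·(-3) + 0.7071·(-3) + (-0.7071)·(-1) = -1.4142; e_2·v_3 = 0.9847·(-3) + (-0.1231)·(-3) + (-0.1231)·(-1) = -2.4618.
u_3 = v_3 + 1.4142·e_1 + 2.4618·e_2 = (-0.5758, -2.3030, -2.3030).
‖u_3‖ = 3.3075, so e_3 = (-0.1741, -0.6963, -0.6963).

e_3 = (-0.1741, -0.6963, -0.6963)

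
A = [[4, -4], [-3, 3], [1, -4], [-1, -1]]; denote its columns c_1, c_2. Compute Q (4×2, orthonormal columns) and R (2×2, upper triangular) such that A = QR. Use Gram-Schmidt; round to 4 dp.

Q = [[0.7698, 0.0411], [-0.5774, -0.0309], [0.1925, -0.8230], [-0.1925, -0.5658]], R = [[5.1962, -5.3886], [0.0000, 3.6004]]

q_1 = c_1/‖c_1‖ = (4, -3, 1, -1)/5.1962 = (0.7698, -0.5774, 0.1925, -0.1925).
r_{12} = q_1·c_2 = -5.3886.
u_2 = c_2 + 5.3886·q_1 = (0.1481, -0.1111, -2.9630, -2.0370).
‖u_2‖ = 3.6004, so q_2 = (0.0411, -0.0309, -0.8230, -0.5658).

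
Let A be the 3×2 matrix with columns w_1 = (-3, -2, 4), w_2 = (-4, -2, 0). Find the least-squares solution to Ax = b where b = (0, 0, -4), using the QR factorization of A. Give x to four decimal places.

x = (-0.9877, 0.7901)

w_1 = (-3, -2, 4); ‖w_1‖ = 5.3852, so e_1 = (-0.5571, -0.3714, 0.7428).
e_1·w_2 = (-0.5571)·(-4) + (-0.3714)·(-2) + 0.7428·0 = 2.9711.
u_2 = w_2 − 2.9711·e_1 = (-2.3448, -0.8966, -2.2069).
‖u_2‖ = 3.3425, so e_2 = (-0.7015, -0.2682, -0.6603).
Qᵀb = (-2.9711, 2.6410).
Back-substitute: x_2 = 2.6410/3.3425 = 0.7901.
x_1 = (-2.9711 − 2.9711·0.7901)/5.3852 = -0.9877.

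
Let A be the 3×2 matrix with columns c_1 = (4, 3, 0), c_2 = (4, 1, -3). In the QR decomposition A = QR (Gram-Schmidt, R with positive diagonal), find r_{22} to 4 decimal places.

e_1 = c_1/‖c_1‖ = (4, 3, 0)/5.0000 = (0.8000, 0.6000, 0.0000).
r_{12} = e_1·c_2 = 3.8000.
u_2 = c_2 − 3.8000·e_1 = (0.9600, -1.2800, -3.0000).
r_{22} = ‖u_2‖ = 3.4000.

r_{22} = 3.4000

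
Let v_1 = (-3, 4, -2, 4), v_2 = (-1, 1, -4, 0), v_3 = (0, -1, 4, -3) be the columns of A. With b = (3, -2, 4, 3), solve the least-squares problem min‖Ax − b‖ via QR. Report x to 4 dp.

q_1 = v_1/‖v_1‖ = (-3, 4, -2, 4)/6.7082 = (-0.4472, 0.5963, -0.2981, 0.5963).
r_{12} = q_1·v_2 = 2.2361.
u_2 = v_2 − 2.2361·q_1 = (0.0000, -0.3333, -3.3333, -1.3333).
‖u_2‖ = 3.6056, so q_2 = (0.0000, -0.0925, -0.9245, -0.3698).
r_{13} = q_1·v_3 = -3.5777; r_{23} = q_2·v_3 = -2.4962.
u_3 = v_3 + 3.5777·q_1 + 2.4962·q_2 = (-1.6000, 0.9026, 0.6256, -1.7897).
‖u_3‖ = 2.6399, so q_3 = (-0.6061, 0.3419, 0.2370, -0.6780).
Qᵀb = (-1.9379, -4.6225, -3.5879).
Back-substitute: x_3 = -3.5879/2.6399 = -1.3591.
x_2 = (-4.6225 + 2.4962·(-1.3591))/3.6056 = -2.2230.
x_1 = (-1.9379 − 2.2361·(-2.2230) + 3.5777·(-1.3591))/6.7082 = -0.2727.

x = (-0.2727, -2.2230, -1.3591)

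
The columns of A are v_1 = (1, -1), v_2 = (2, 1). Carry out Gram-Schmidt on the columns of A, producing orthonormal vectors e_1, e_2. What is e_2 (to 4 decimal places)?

e_2 = (0.7071, 0.7071)

v_1 = (1, -1); ‖v_1‖ = 1.4142, so e_1 = (0.7071, -0.7071).
e_1·v_2 = 0.7071·2 + (-0.7071)·1 = 0.7071.
u_2 = v_2 − 0.7071·e_1 = (1.5000, 1.5000).
‖u_2‖ = 2.1213, so e_2 = (0.7071, 0.7071).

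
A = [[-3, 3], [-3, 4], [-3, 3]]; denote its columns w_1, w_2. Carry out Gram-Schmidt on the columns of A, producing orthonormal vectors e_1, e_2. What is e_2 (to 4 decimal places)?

e_2 = (-0.4082, 0.8165, -0.4082)

w_1 = (-3, -3, -3); ‖w_1‖ = 5.1962, so e_1 = (-0.5774, -0.5774, -0.5774).
e_1·w_2 = (-0.5774)·3 + (-0.5774)·4 + (-0.5774)·3 = -5.7735.
u_2 = w_2 + 5.7735·e_1 = (-0.3333, 0.6667, -0.3333).
‖u_2‖ = 0.8165, so e_2 = (-0.4082, 0.8165, -0.4082).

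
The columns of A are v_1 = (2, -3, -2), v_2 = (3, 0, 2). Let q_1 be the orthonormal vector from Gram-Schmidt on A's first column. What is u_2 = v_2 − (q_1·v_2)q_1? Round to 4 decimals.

v_1 = (2, -3, -2); ‖v_1‖ = 4.1231, so q_1 = (0.4851, -0.7276, -0.4851).
q_1·v_2 = 0.4851·3 + (-0.7276)·0 + (-0.4851)·2 = 0.4851.
u_2 = v_2 − 0.4851·q_1 = (2.7647, 0.3529, 2.2353).

u_2 = (2.7647, 0.3529, 2.2353)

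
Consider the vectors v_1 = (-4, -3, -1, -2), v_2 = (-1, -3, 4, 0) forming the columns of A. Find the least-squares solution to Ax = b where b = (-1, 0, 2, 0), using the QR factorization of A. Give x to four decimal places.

v_1 = (-4, -3, -1, -2); ‖v_1‖ = 5.4772, so q_1 = (-0.7303, -0.5477, -0.1826, -0.3651).
q_1·v_2 = (-0.7303)·(-1) + (-0.5477)·(-3) + (-0.1826)·4 + (-0.3651)·0 = 1.6432.
u_2 = v_2 − 1.6432·q_1 = (0.2000, -2.1000, 4.3000, 0.6000).
‖u_2‖ = 4.8270, so q_2 = (0.0414, -0.4351, 0.8908, 0.1243).
Qᵀb = (0.3651, 1.7402).
Back-substitute: x_2 = 1.7402/4.8270 = 0.3605.
x_1 = (0.3651 − 1.6432·0.3605)/5.4772 = -0.0415.

x = (-0.0415, 0.3605)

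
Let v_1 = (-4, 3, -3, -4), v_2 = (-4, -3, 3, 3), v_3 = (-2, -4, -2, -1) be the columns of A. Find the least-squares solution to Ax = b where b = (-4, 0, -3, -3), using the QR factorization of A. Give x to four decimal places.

v_1 = (-4, 3, -3, -4); ‖v_1‖ = 7.0711, so q_1 = (-0.5657, 0.4243, -0.4243, -0.5657).
q_1·v_2 = (-0.5657)·(-4) + 0.4243·(-3) + (-0.4243)·3 + (-0.5657)·3 = -1.9799.
u_2 = v_2 + 1.9799·q_1 = (-5.1200, -2.1600, 2.1600, 1.8800).
‖u_2‖ = 6.2514, so q_2 = (-0.8190, -0.3455, 0.3455, 0.3007).
q_1·v_3 = (-0.5657)·(-2) + 0.4243·(-4) + (-0.4243)·(-2) + (-0.5657)·(-1) = 0.8485; q_2·v_3 = (-0.8190)·(-2) + (-0.3455)·(-4) + 0.3455·(-2) + 0.3007·(-1) = 2.0283.
u_3 = v_3 − 0.8485·q_1 − 2.0283·q_2 = (0.1412, -3.6592, -2.3408, -1.1300).
‖u_3‖ = 4.4906, so q_3 = (0.0315, -0.8148, -0.5213, -0.2516).
Qᵀb = (5.2326, 1.3373, 2.1929).
Back-substitute: x_3 = 2.1929/4.4906 = 0.4883.
x_2 = (1.3373 − 2.0283·0.4883)/6.2514 = 0.0555.
x_1 = (5.2326 + 1.9799·0.0555 − 0.8485·0.4883)/7.0711 = 0.6969.

x = (0.6969, 0.0555, 0.4883)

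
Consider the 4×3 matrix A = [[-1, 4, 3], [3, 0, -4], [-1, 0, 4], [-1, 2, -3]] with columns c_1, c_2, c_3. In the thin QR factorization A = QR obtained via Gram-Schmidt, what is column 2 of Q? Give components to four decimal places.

q_2 = (0.8489, 0.3638, -0.1213, 0.3638)

q_1 = c_1/‖c_1‖ = (-1, 3, -1, -1)/3.4641 = (-0.2887, 0.8660, -0.2887, -0.2887).
r_{12} = q_1·c_2 = -1.7321.
u_2 = c_2 + 1.7321·q_1 = (3.5000, 1.5000, -0.5000, 1.5000).
‖u_2‖ = 4.1231, so q_2 = (0.8489, 0.3638, -0.1213, 0.3638).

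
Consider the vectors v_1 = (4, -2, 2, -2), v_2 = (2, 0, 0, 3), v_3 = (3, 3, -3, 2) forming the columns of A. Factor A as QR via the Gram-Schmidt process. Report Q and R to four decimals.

v_1 = (4, -2, 2, -2); ‖v_1‖ = 5.2915, so q_1 = (0.7559, -0.3780, 0.3780, -0.3780).
q_1·v_2 = 0.7559·2 + (-0.3780)·0 + 0.3780·0 + (-0.3780)·3 = 0.3780.
u_2 = v_2 − 0.3780·q_1 = (1.7143, 0.1429, -0.1429, 3.1429).
‖u_2‖ = 3.5857, so q_2 = (0.4781, 0.0398, -0.0398, 0.8765).
q_1·v_3 = 0.7559·3 + (-0.3780)·3 + 0.3780·(-3) + (-0.3780)·2 = -0.7559; q_2·v_3 = 0.4781·3 + 0.0398·3 + (-0.0398)·(-3) + 0.8765·2 = 3.4263.
u_3 = v_3 + 0.7559·q_1 − 3.4263·q_2 = (1.9333, 2.5778, -2.5778, -1.2889).
‖u_3‖ = 4.3231, so q_3 = (0.4472, 0.5963, -0.5963, -0.2981).

Q = [[0.7559, 0.4781, 0.4472], [-0.3780, 0.0398, 0.5963], [0.3780, -0.0398, -0.5963], [-0.3780, 0.8765, -0.2981]], R = [[5.2915, 0.3780, -0.7559], [0.0000, 3.5857, 3.4263], [0.0000, 0.0000, 4.3231]]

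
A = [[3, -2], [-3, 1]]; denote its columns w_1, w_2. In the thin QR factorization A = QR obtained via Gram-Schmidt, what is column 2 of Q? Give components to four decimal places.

w_1 = (3, -3); ‖w_1‖ = 4.2426, so e_1 = (0.7071, -0.7071).
e_1·w_2 = 0.7071·(-2) + (-0.7071)·1 = -2.1213.
u_2 = w_2 + 2.1213·e_1 = (-0.5000, -0.5000).
‖u_2‖ = 0.7071, so e_2 = (-0.7071, -0.7071).

e_2 = (-0.7071, -0.7071)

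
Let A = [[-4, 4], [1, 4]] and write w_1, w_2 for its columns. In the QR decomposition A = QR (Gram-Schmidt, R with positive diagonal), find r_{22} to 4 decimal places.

r_{22} = 4.8507

w_1 = (-4, 1); ‖w_1‖ = 4.1231, so e_1 = (-0.9701, 0.2425).
e_1·w_2 = (-0.9701)·4 + 0.2425·4 = -2.9104.
u_2 = w_2 + 2.9104·e_1 = (1.1765, 4.7059).
r_{22} = ‖u_2‖ = 4.8507.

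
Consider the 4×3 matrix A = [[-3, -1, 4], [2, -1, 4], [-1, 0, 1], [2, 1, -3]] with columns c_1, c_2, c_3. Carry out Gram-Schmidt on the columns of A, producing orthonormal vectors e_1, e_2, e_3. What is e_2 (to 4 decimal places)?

e_2 = (-0.3162, -0.8433, 0.1054, 0.4216)

e_1 = c_1/‖c_1‖ = (-3, 2, -1, 2)/4.2426 = (-0.7071, 0.4714, -0.2357, 0.4714).
r_{12} = e_1·c_2 = 0.7071.
u_2 = c_2 − 0.7071·e_1 = (-0.5000, -1.3333, 0.1667, 0.6667).
‖u_2‖ = 1.5811, so e_2 = (-0.3162, -0.8433, 0.1054, 0.4216).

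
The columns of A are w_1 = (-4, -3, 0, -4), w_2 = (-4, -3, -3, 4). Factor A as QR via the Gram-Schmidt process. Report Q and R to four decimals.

w_1 = (-4, -3, 0, -4); ‖w_1‖ = 6.4031, so q_1 = (-0.6247, -0.4685, 0.0000, -0.6247).
q_1·w_2 = (-0.6247)·(-4) + (-0.4685)·(-3) + 0.0000·(-3) + (-0.6247)·4 = 1.4056.
u_2 = w_2 − 1.4056·q_1 = (-3.1220, -2.3415, -3.0000, 4.8780).
‖u_2‖ = 6.9300, so q_2 = (-0.4505, -0.3379, -0.4329, 0.7039).

Q = [[-0.6247, -0.4505], [-0.4685, -0.3379], [0.0000, -0.4329], [-0.6247, 0.7039]], R = [[6.4031, 1.4056], [0.0000, 6.9300]]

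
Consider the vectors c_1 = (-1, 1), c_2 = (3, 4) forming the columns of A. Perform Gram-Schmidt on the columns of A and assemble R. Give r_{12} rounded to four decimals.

e_1 = c_1/‖c_1‖ = (-1, 1)/1.4142 = (-0.7071, 0.7071).
r_{12} = e_1·c_2 = 0.7071.

r_{12} = 0.7071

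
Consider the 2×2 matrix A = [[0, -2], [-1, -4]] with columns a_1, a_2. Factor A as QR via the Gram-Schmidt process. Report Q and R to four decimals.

Q = [[0.0000, -1.0000], [-1.0000, 0.0000]], R = [[1.0000, 4.0000], [0.0000, 2.0000]]

a_1 = (0, -1); ‖a_1‖ = 1.0000, so q_1 = (0.0000, -1.0000).
q_1·a_2 = 0.0000·(-2) + (-1.0000)·(-4) = 4.0000.
u_2 = a_2 − 4.0000·q_1 = (-2.0000, 0.0000).
‖u_2‖ = 2.0000, so q_2 = (-1.0000, 0.0000).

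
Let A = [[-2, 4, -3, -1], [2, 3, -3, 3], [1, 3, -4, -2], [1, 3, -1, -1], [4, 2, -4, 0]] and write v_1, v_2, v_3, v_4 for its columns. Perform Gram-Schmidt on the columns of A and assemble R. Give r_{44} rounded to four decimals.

v_1 = (-2, 2, 1, 1, 4); ‖v_1‖ = 5.0990, so e_1 = (-0.3922, 0.3922, 0.1961, 0.1961, 0.7845).
e_1·v_2 = (-0.3922)·4 + 0.3922·3 + 0.1961·3 + 0.1961·3 + 0.7845·2 = 2.3534.
u_2 = v_2 − 2.3534·e_1 = (4.9231, 2.0769, 2.5385, 2.5385, 0.1538).
‖u_2‖ = 6.4391, so e_2 = (0.7646, 0.3226, 0.3942, 0.3942, 0.0239).
e_1·v_3 = (-0.3922)·(-3) + 0.3922·(-3) + 0.1961·(-4) + 0.1961·(-1) + 0.7845·(-4) = -4.1184; e_2·v_3 = 0.7646·(-3) + 0.3226·(-3) + 0.3942·(-4) + 0.3942·(-1) + 0.0239·(-4) = -5.3281.
u_3 = v_3 + 4.1184·e_1 + 5.3281·e_2 = (-0.5417, 0.3340, -1.0918, 1.9082, -0.6419).
‖u_3‖ = 2.3770, so e_3 = (-0.2279, 0.1405, -0.4593, 0.8028, -0.2701).
e_1·v_4 = (-0.3922)·(-1) + 0.3922·3 + 0.1961·(-2) + 0.1961·(-1) + 0.7845·0 = 0.9806; e_2·v_4 = 0.7646·(-1) + 0.3226·3 + 0.3942·(-2) + 0.3942·(-1) + 0.0239·0 = -0.9796; e_3·v_4 = (-0.2279)·(-1) + 0.1405·3 + (-0.4593)·(-2) + 0.8028·(-1) + (-0.2701)·0 = 0.7653.
u_4 = v_4 − 0.9806·e_1 + 0.9796·e_2 − 0.7653·e_3 = (0.3080, 2.8238, -1.4546, -1.4205, -0.5392).
r_{44} = ‖u_4‖ = 3.5346.

r_{44} = 3.5346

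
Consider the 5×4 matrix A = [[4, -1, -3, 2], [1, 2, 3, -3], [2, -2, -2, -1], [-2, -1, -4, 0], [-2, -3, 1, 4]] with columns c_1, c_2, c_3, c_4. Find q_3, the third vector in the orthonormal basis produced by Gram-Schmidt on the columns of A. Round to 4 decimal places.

q_1 = c_1/‖c_1‖ = (4, 1, 2, -2, -2)/5.3852 = (0.7428, 0.1857, 0.3714, -0.3714, -0.3714).
r_{12} = q_1·c_2 = 0.3714.
u_2 = c_2 − 0.3714·q_1 = (-1.2759, 1.9310, -2.1379, -0.8621, -2.8621).
‖u_2‖ = 4.3430, so q_2 = (-0.2938, 0.4446, -0.4923, -0.1985, -0.6590).
r_{13} = q_1·c_3 = -1.2999; r_{23} = q_2·c_3 = 3.3347.
u_3 = c_3 + 1.2999·q_1 − 3.3347·q_2 = (-1.0548, 1.7587, 0.1243, -3.8208, 2.7148).
‖u_3‖ = 5.1176, so q_3 = (-0.2061, 0.3437, 0.0243, -0.7466, 0.5305).

q_3 = (-0.2061, 0.3437, 0.0243, -0.7466, 0.5305)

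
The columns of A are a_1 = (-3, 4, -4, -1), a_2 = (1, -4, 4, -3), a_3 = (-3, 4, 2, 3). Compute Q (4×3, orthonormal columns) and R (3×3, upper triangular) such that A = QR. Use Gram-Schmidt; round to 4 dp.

q_1 = a_1/‖a_1‖ = (-3, 4, -4, -1)/6.4807 = (-0.4629, 0.6172, -0.6172, -0.1543).
r_{12} = q_1·a_2 = -4.9377.
u_2 = a_2 + 4.9377·q_1 = (-1.2857, -0.9524, 0.9524, -3.7619).
‖u_2‖ = 4.1975, so q_2 = (-0.3063, -0.2269, 0.2269, -0.8962).
r_{13} = q_1·a_3 = 2.1602; r_{23} = q_2·a_3 = -2.2235.
u_3 = a_3 − 2.1602·q_1 + 2.2235·q_2 = (-2.6811, 2.1622, 3.8378, 1.3405).
‖u_3‖ = 5.3282, so q_3 = (-0.5032, 0.4058, 0.7203, 0.2516).

Q = [[-0.4629, -0.3063, -0.5032], [0.6172, -0.2269, 0.4058], [-0.6172, 0.2269, 0.7203], [-0.1543, -0.8962, 0.2516]], R = [[6.4807, -4.9377, 2.1602], [0.0000, 4.1975, -2.2235], [0.0000, 0.0000, 5.3282]]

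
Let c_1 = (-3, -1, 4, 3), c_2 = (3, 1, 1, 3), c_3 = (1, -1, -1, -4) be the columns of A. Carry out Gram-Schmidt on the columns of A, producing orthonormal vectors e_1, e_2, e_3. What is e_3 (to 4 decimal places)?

c_1 = (-3, -1, 4, 3); ‖c_1‖ = 5.9161, so e_1 = (-0.5071, -0.1690, 0.6761, 0.5071).
e_1·c_2 = (-0.5071)·3 + (-0.1690)·1 + 0.6761·1 + 0.5071·3 = 0.5071.
u_2 = c_2 − 0.5071·e_1 = (3.2571, 1.0857, 0.6571, 2.7429).
‖u_2‖ = 4.4433, so e_2 = (0.7330, 0.2443, 0.1479, 0.6173).
e_1·c_3 = (-0.5071)·1 + (-0.1690)·(-1) + 0.6761·(-1) + 0.5071·(-4) = -3.0426; e_2·c_3 = 0.7330·1 + 0.2443·(-1) + 0.1479·(-1) + 0.6173·(-4) = -2.1284.
u_3 = c_3 + 3.0426·e_1 + 2.1284·e_2 = (1.0174, -0.9942, 1.3719, -1.1433).
‖u_3‖ = 2.2831, so e_3 = (0.4456, -0.4355, 0.6009, -0.5007).

e_3 = (0.4456, -0.4355, 0.6009, -0.5007)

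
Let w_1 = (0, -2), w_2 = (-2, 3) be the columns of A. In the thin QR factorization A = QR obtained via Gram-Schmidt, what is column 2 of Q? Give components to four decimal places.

q_1 = w_1/‖w_1‖ = (0, -2)/2.0000 = (0.0000, -1.0000).
r_{12} = q_1·w_2 = -3.0000.
u_2 = w_2 + 3.0000·q_1 = (-2.0000, 0.0000).
‖u_2‖ = 2.0000, so q_2 = (-1.0000, 0.0000).

q_2 = (-1.0000, 0.0000)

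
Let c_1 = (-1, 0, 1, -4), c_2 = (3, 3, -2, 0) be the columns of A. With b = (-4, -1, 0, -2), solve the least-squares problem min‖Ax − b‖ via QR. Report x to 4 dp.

x = (0.5094, -0.5660)

c_1 = (-1, 0, 1, -4); ‖c_1‖ = 4.2426, so e_1 = (-0.2357, 0.0000, 0.2357, -0.9428).
e_1·c_2 = (-0.2357)·3 + 0.0000·3 + 0.2357·(-2) + (-0.9428)·0 = -1.1785.
u_2 = c_2 + 1.1785·e_1 = (2.7222, 3.0000, -1.7222, -1.1111).
‖u_2‖ = 4.5399, so e_2 = (0.5996, 0.6608, -0.3793, -0.2447).
Qᵀb = (2.8284, -2.5698).
Back-substitute: x_2 = -2.5698/4.5399 = -0.5660.
x_1 = (2.8284 + 1.1785·(-0.5660))/4.2426 = 0.5094.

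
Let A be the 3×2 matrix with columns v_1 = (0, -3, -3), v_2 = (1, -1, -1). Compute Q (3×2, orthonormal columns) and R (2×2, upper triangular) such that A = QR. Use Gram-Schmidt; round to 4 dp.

v_1 = (0, -3, -3); ‖v_1‖ = 4.2426, so q_1 = (0.0000, -0.7071, -0.7071).
q_1·v_2 = 0.0000·1 + (-0.7071)·(-1) + (-0.7071)·(-1) = 1.4142.
u_2 = v_2 − 1.4142·q_1 = (1.0000, 0.0000, 0.0000).
‖u_2‖ = 1.0000, so q_2 = (1.0000, 0.0000, 0.0000).

Q = [[0.0000, 1.0000], [-0.7071, 0.0000], [-0.7071, 0.0000]], R = [[4.2426, 1.4142], [0.0000, 1.0000]]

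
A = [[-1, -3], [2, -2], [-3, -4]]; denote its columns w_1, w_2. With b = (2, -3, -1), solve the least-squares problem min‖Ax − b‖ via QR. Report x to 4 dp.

x = (-0.6632, 0.3895)

w_1 = (-1, 2, -3); ‖w_1‖ = 3.7417, so q_1 = (-0.2673, 0.5345, -0.8018).
q_1·w_2 = (-0.2673)·(-3) + 0.5345·(-2) + (-0.8018)·(-4) = 2.9399.
u_2 = w_2 − 2.9399·q_1 = (-2.2143, -3.5714, -1.6429).
‖u_2‖ = 4.5119, so q_2 = (-0.4908, -0.7916, -0.3641).
Qᵀb = (-1.3363, 1.7573).
Back-substitute: x_2 = 1.7573/4.5119 = 0.3895.
x_1 = (-1.3363 − 2.9399·0.3895)/3.7417 = -0.6632.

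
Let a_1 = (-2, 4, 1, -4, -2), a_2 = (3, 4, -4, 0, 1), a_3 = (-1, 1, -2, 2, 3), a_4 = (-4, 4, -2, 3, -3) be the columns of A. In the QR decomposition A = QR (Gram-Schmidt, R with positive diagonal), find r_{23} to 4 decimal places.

a_1 = (-2, 4, 1, -4, -2); ‖a_1‖ = 6.4031, so q_1 = (-0.3123, 0.6247, 0.1562, -0.6247, -0.3123).
q_1·a_2 = (-0.3123)·3 + 0.6247·4 + 0.1562·(-4) + (-0.6247)·0 + (-0.3123)·1 = 0.6247.
u_2 = a_2 − 0.6247·q_1 = (3.1951, 3.6098, -4.0976, 0.3902, 1.1951).
‖u_2‖ = 6.4506, so q_2 = (0.4953, 0.5596, -0.6352, 0.0605, 0.1853).
r_{23} = q_2·a_3 = 2.0115.

r_{23} = 2.0115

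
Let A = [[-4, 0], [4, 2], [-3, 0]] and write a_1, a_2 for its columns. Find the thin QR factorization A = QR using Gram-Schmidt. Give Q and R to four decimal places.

Q = [[-0.6247, 0.4998], [0.6247, 0.7809], [-0.4685, 0.3748]], R = [[6.4031, 1.2494], [0.0000, 1.5617]]

a_1 = (-4, 4, -3); ‖a_1‖ = 6.4031, so q_1 = (-0.6247, 0.6247, -0.4685).
q_1·a_2 = (-0.6247)·0 + 0.6247·2 + (-0.4685)·0 = 1.2494.
u_2 = a_2 − 1.2494·q_1 = (0.7805, 1.2195, 0.5854).
‖u_2‖ = 1.5617, so q_2 = (0.4998, 0.7809, 0.3748).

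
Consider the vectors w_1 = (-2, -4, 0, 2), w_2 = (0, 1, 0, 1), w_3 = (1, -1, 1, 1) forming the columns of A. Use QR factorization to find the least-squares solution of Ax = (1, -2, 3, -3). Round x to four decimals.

q_1 = w_1/‖w_1‖ = (-2, -4, 0, 2)/4.8990 = (-0.4082, -0.8165, 0.0000, 0.4082).
r_{12} = q_1·w_2 = -0.4082.
u_2 = w_2 + 0.4082·q_1 = (-0.1667, 0.6667, 0.0000, 1.1667).
‖u_2‖ = 1.3540, so q_2 = (-0.1231, 0.4924, 0.0000, 0.8616).
r_{13} = q_1·w_3 = 0.8165; r_{23} = q_2·w_3 = 0.2462.
u_3 = w_3 − 0.8165·q_1 − 0.2462·q_2 = (1.3636, -0.4545, 1.0000, 0.4545).
‖u_3‖ = 1.8091, so q_3 = (0.7538, -0.2513, 0.5528, 0.2513).
Qᵀb = (0.0000, -3.6927, 2.1608).
Back-substitute: x_3 = 2.1608/1.8091 = 1.1944.
x_2 = (-3.6927 − 0.2462·1.1944)/1.3540 = -2.9444.
x_1 = (0.0000 + 0.4082·(-2.9444) − 0.8165·1.1944)/4.8990 = -0.4444.

x = (-0.4444, -2.9444, 1.1944)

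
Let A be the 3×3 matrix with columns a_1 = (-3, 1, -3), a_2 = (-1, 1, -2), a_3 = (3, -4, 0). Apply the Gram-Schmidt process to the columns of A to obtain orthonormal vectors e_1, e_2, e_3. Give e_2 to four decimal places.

e_2 = (0.6745, 0.5518, -0.4905)

e_1 = a_1/‖a_1‖ = (-3, 1, -3)/4.3589 = (-0.6882, 0.2294, -0.6882).
r_{12} = e_1·a_2 = 2.2942.
u_2 = a_2 − 2.2942·e_1 = (0.5789, 0.4737, -0.4211).
‖u_2‖ = 0.8584, so e_2 = (0.6745, 0.5518, -0.4905).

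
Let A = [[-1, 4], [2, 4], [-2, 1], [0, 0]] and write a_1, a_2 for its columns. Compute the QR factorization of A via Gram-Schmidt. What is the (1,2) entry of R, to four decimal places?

r_{12} = 0.6667

e_1 = a_1/‖a_1‖ = (-1, 2, -2, 0)/3.0000 = (-0.3333, 0.6667, -0.6667, 0.0000).
r_{12} = e_1·a_2 = 0.6667.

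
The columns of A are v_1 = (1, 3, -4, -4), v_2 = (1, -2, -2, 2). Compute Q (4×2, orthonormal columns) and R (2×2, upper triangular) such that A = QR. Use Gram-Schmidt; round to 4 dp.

Q = [[0.1543, 0.3177], [0.4629, -0.4665], [-0.6172, -0.7031], [-0.6172, 0.4326]], R = [[6.4807, -0.7715], [0.0000, 3.5220]]

e_1 = v_1/‖v_1‖ = (1, 3, -4, -4)/6.4807 = (0.1543, 0.4629, -0.6172, -0.6172).
r_{12} = e_1·v_2 = -0.7715.
u_2 = v_2 + 0.7715·e_1 = (1.1190, -1.6429, -2.4762, 1.5238).
‖u_2‖ = 3.5220, so e_2 = (0.3177, -0.4665, -0.7031, 0.4326).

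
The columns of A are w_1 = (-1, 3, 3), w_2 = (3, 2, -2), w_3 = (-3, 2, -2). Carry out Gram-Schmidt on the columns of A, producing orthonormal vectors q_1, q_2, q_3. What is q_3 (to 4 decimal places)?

q_3 = (-0.6772, 0.3950, -0.6208)

q_1 = w_1/‖w_1‖ = (-1, 3, 3)/4.3589 = (-0.2294, 0.6882, 0.6882).
r_{12} = q_1·w_2 = -0.6882.
u_2 = w_2 + 0.6882·q_1 = (2.8421, 2.4737, -1.5263).
‖u_2‖ = 4.0653, so q_2 = (0.6991, 0.6085, -0.3755).
r_{13} = q_1·w_3 = 0.6882; r_{23} = q_2·w_3 = -0.1295.
u_3 = w_3 − 0.6882·q_1 + 0.1295·q_2 = (-2.7516, 1.6051, -2.5223).
‖u_3‖ = 4.0632, so q_3 = (-0.6772, 0.3950, -0.6208).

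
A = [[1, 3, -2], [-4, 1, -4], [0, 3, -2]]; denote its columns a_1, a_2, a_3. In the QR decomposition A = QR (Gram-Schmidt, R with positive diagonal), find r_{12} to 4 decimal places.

r_{12} = -0.2425

a_1 = (1, -4, 0); ‖a_1‖ = 4.1231, so e_1 = (0.2425, -0.9701, 0.0000).
r_{12} = e_1·a_2 = -0.2425.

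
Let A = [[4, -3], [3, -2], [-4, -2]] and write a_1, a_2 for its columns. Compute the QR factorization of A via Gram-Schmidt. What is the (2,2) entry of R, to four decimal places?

a_1 = (4, 3, -4); ‖a_1‖ = 6.4031, so e_1 = (0.6247, 0.4685, -0.6247).
e_1·a_2 = 0.6247·(-3) + 0.4685·(-2) + (-0.6247)·(-2) = -1.5617.
u_2 = a_2 + 1.5617·e_1 = (-2.0244, -1.2683, -2.9756).
r_{22} = ‖u_2‖ = 3.8159.

r_{22} = 3.8159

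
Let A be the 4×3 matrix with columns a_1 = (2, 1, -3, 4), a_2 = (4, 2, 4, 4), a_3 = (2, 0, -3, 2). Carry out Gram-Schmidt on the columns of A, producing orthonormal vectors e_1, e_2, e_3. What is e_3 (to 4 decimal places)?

e_3 = (0.7936, -0.4038, -0.1690, -0.4226)

e_1 = a_1/‖a_1‖ = (2, 1, -3, 4)/5.4772 = (0.3651, 0.1826, -0.5477, 0.7303).
r_{12} = e_1·a_2 = 2.5560.
u_2 = a_2 − 2.5560·e_1 = (3.0667, 1.5333, 5.4000, 2.1333).
‖u_2‖ = 6.7429, so e_2 = (0.4548, 0.2274, 0.8008, 0.3164).
r_{13} = e_1·a_3 = 3.8341; r_{23} = e_2·a_3 = -0.8602.
u_3 = a_3 − 3.8341·e_1 + 0.8602·e_2 = (0.9912, -0.5044, -0.2111, -0.5279).
‖u_3‖ = 1.2490, so e_3 = (0.7936, -0.4038, -0.1690, -0.4226).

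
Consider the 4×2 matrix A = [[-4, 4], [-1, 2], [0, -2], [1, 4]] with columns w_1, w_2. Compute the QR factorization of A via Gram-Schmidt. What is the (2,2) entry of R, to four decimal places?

r_{22} = 5.3955

e_1 = w_1/‖w_1‖ = (-4, -1, 0, 1)/4.2426 = (-0.9428, -0.2357, 0.0000, 0.2357).
r_{12} = e_1·w_2 = -3.2998.
u_2 = w_2 + 3.2998·e_1 = (0.8889, 1.2222, -2.0000, 4.7778).
r_{22} = ‖u_2‖ = 5.3955.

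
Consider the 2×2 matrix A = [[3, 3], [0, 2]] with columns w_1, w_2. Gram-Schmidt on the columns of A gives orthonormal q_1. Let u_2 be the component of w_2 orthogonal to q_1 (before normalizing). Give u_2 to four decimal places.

u_2 = (0.0000, 2.0000)

q_1 = w_1/‖w_1‖ = (3, 0)/3.0000 = (1.0000, 0.0000).
r_{12} = q_1·w_2 = 3.0000.
u_2 = w_2 − 3.0000·q_1 = (0.0000, 2.0000).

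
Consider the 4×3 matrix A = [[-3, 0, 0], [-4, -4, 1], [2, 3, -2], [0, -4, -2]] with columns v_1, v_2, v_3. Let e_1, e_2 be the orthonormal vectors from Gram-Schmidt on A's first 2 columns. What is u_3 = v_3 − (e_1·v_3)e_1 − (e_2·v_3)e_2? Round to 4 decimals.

u_3 = (-1.2085, 0.0582, -1.6965, -1.3305)

v_1 = (-3, -4, 2, 0); ‖v_1‖ = 5.3852, so e_1 = (-0.5571, -0.7428, 0.3714, 0.0000).
e_1·v_2 = (-0.5571)·0 + (-0.7428)·(-4) + 0.3714·3 + 0.0000·(-4) = 4.0853.
u_2 = v_2 − 4.0853·e_1 = (2.2759, -0.9655, 1.4828, -4.0000).
‖u_2‖ = 4.9306, so e_2 = (0.4616, -0.1958, 0.3007, -0.8113).
e_1·v_3 = (-0.5571)·0 + (-0.7428)·1 + 0.3714·(-2) + 0.0000·(-2) = -1.4856; e_2·v_3 = 0.4616·0 + (-0.1958)·1 + 0.3007·(-2) + (-0.8113)·(-2) = 0.8253.
u_3 = v_3 + 1.4856·e_1 − 0.8253·e_2 = (-1.2085, 0.0582, -1.6965, -1.3305).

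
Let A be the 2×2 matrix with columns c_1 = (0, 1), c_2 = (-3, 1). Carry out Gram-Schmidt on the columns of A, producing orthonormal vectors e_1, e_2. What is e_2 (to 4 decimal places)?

c_1 = (0, 1); ‖c_1‖ = 1.0000, so e_1 = (0.0000, 1.0000).
e_1·c_2 = 0.0000·(-3) + 1.0000·1 = 1.0000.
u_2 = c_2 − 1.0000·e_1 = (-3.0000, 0.0000).
‖u_2‖ = 3.0000, so e_2 = (-1.0000, 0.0000).

e_2 = (-1.0000, 0.0000)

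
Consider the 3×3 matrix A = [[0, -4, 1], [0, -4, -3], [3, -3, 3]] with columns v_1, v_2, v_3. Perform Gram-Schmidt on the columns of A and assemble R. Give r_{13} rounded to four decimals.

v_1 = (0, 0, 3); ‖v_1‖ = 3.0000, so q_1 = (0.0000, 0.0000, 1.0000).
r_{13} = q_1·v_3 = 3.0000.

r_{13} = 3.0000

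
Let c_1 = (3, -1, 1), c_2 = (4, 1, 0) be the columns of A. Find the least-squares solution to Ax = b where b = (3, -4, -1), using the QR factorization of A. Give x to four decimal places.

x = (1.7576, -0.6667)

c_1 = (3, -1, 1); ‖c_1‖ = 3.3166, so e_1 = (0.9045, -0.3015, 0.3015).
e_1·c_2 = 0.9045·4 + (-0.3015)·1 + 0.3015·0 = 3.3166.
u_2 = c_2 − 3.3166·e_1 = (1.0000, 2.0000, -1.0000).
‖u_2‖ = 2.4495, so e_2 = (0.4082, 0.8165, -0.4082).
Qᵀb = (3.6181, -1.6330).
Back-substitute: x_2 = -1.6330/2.4495 = -0.6667.
x_1 = (3.6181 − 3.3166·(-0.6667))/3.3166 = 1.7576.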